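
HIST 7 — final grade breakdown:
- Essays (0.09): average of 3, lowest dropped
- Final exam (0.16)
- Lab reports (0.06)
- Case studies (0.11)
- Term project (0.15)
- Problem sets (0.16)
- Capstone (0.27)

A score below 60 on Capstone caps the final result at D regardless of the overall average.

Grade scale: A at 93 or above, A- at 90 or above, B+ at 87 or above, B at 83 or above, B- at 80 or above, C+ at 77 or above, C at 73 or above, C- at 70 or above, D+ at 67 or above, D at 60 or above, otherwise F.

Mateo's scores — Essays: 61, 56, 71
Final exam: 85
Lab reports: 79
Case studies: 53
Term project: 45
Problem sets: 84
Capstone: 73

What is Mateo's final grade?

Essays: drop 56 → average of remaining 2 = 132/2 = 66
Capstone score 73 ≥ 60: minimum met.
Weighted total:
  Essays 66 × 0.09 = 5.94
  Final exam 85 × 0.16 = 13.6
  Lab reports 79 × 0.06 = 4.74
  Case studies 53 × 0.11 = 5.83
  Term project 45 × 0.15 = 6.75
  Problem sets 84 × 0.16 = 13.44
  Capstone 73 × 0.27 = 19.71
Sum = 70.01
70.01 is ≥ 70 and < 73 → C-

C-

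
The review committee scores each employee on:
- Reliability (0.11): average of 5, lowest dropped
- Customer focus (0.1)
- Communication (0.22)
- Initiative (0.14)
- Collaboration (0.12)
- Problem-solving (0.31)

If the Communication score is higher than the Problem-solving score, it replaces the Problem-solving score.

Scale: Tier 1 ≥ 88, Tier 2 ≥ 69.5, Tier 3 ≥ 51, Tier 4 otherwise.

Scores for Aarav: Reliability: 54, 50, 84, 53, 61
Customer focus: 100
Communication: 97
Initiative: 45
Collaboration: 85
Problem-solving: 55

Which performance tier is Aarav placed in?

Reliability: drop 50 → average of remaining 4 = 252/4 = 63
Communication (97) > Problem-solving (55), so Problem-solving counts as 97.
Weighted total:
  Reliability 63 × 0.11 = 6.93
  Customer focus 100 × 0.1 = 10
  Communication 97 × 0.22 = 21.34
  Initiative 45 × 0.14 = 6.3
  Collaboration 85 × 0.12 = 10.2
  Problem-solving 97 × 0.31 = 30.07
Sum = 84.84
84.84 is ≥ 69.5 and < 88 → Tier 2

Tier 2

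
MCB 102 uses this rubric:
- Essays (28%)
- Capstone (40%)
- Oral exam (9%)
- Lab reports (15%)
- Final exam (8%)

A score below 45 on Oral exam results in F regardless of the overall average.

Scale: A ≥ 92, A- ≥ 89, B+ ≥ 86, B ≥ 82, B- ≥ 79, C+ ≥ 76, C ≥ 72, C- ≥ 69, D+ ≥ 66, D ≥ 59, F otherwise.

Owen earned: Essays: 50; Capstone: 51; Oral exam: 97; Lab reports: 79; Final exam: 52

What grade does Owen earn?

Oral exam score 97 ≥ 45: minimum met.
Weighted total:
  Essays 50 × 0.28 = 14
  Capstone 51 × 0.4 = 20.4
  Oral exam 97 × 0.09 = 8.73
  Lab reports 79 × 0.15 = 11.85
  Final exam 52 × 0.08 = 4.16
Sum = 59.14
59.14 is ≥ 59 and < 66 → D

D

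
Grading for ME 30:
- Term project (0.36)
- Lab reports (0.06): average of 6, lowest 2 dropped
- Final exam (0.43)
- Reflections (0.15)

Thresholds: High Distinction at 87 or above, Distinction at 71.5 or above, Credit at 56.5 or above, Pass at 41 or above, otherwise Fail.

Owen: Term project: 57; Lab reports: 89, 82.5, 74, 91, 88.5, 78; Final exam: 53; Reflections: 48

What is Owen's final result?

Pass

Lab reports: drop 74, 78 → average of remaining 4 = 351/4 = 87.75
Weighted total:
  Term project 57 × 0.36 = 20.52
  Lab reports 87.75 × 0.06 = 5.265
  Final exam 53 × 0.43 = 22.79
  Reflections 48 × 0.15 = 7.2
Sum = 55.775
55.775 is ≥ 41 and < 56.5 → Pass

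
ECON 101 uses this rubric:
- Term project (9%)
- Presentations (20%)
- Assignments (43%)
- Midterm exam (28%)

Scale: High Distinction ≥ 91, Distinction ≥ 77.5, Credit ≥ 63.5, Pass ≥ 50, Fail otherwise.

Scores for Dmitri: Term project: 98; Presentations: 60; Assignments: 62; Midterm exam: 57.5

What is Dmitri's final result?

Credit

Weighted total:
  Term project 98 × 0.09 = 8.82
  Presentations 60 × 0.2 = 12
  Assignments 62 × 0.43 = 26.66
  Midterm exam 57.5 × 0.28 = 16.1
Sum = 63.58
63.58 is ≥ 63.5 and < 77.5 → Credit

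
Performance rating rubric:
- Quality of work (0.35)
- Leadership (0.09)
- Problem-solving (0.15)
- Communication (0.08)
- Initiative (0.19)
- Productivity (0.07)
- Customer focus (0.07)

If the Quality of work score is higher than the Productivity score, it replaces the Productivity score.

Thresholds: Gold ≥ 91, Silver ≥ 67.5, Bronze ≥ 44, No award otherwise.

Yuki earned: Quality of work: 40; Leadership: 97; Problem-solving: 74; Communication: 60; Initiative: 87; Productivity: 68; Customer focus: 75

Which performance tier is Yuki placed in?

Quality of work (40) ≤ Productivity (68), so Productivity stays at 68.
Weighted total:
  Quality of work 40 × 0.35 = 14
  Leadership 97 × 0.09 = 8.73
  Problem-solving 74 × 0.15 = 11.1
  Communication 60 × 0.08 = 4.8
  Initiative 87 × 0.19 = 16.53
  Productivity 68 × 0.07 = 4.76
  Customer focus 75 × 0.07 = 5.25
Sum = 65.17
65.17 is ≥ 44 and < 67.5 → Bronze

Bronze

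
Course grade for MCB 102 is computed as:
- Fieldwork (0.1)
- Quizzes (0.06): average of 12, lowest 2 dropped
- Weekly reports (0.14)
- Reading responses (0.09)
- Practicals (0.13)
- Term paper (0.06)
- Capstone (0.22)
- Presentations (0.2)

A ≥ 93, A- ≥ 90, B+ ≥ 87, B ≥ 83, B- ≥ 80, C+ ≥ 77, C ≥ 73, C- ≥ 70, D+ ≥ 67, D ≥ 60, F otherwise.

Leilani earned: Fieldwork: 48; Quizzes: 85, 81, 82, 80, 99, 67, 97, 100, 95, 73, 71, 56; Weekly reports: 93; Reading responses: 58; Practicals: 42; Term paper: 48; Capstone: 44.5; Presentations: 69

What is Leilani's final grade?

Quizzes: drop 56, 67 → average of remaining 10 = 863/10 = 86.3
Weighted total:
  Fieldwork 48 × 0.1 = 4.8
  Quizzes 86.3 × 0.06 = 5.178
  Weekly reports 93 × 0.14 = 13.02
  Reading responses 58 × 0.09 = 5.22
  Practicals 42 × 0.13 = 5.46
  Term paper 48 × 0.06 = 2.88
  Capstone 44.5 × 0.22 = 9.79
  Presentations 69 × 0.2 = 13.8
Sum = 60.148
60.148 is ≥ 60 and < 67 → D

D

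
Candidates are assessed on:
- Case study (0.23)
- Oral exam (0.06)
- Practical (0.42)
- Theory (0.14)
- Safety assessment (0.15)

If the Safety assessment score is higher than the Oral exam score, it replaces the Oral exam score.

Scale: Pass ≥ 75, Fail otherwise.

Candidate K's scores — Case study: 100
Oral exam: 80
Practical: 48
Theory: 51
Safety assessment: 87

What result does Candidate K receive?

Safety assessment (87) > Oral exam (80), so Oral exam counts as 87.
Weighted total:
  Case study 100 × 0.23 = 23
  Oral exam 87 × 0.06 = 5.22
  Practical 48 × 0.42 = 20.16
  Theory 51 × 0.14 = 7.14
  Safety assessment 87 × 0.15 = 13.05
Sum = 68.57
68.57 < 75 → Fail

Fail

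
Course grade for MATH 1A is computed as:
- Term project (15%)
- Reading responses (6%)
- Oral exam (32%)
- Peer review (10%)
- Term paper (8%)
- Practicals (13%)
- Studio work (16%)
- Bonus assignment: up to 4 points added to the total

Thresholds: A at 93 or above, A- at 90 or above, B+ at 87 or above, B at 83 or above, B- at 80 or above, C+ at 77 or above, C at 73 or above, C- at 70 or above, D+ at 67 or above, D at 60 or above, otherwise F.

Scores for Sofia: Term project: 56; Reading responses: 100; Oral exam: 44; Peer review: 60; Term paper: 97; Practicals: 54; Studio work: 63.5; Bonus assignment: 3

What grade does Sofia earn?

Weighted total:
  Term project 56 × 0.15 = 8.4
  Reading responses 100 × 0.06 = 6
  Oral exam 44 × 0.32 = 14.08
  Peer review 60 × 0.1 = 6
  Term paper 97 × 0.08 = 7.76
  Practicals 54 × 0.13 = 7.02
  Studio work 63.5 × 0.16 = 10.16
Sum = 59.42
Bonus assignment: 59.42 + 3 = 62.42
62.42 is ≥ 60 and < 67 → D

D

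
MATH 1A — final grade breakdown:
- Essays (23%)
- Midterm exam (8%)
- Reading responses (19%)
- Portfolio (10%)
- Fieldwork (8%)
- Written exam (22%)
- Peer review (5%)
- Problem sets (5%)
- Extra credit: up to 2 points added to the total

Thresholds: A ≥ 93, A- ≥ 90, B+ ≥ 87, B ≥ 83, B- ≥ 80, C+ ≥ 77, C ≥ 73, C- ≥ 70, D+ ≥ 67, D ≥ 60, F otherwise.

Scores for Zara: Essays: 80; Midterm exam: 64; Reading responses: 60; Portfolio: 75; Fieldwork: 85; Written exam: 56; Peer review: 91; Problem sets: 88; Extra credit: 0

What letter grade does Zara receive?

Weighted total:
  Essays 80 × 0.23 = 18.4
  Midterm exam 64 × 0.08 = 5.12
  Reading responses 60 × 0.19 = 11.4
  Portfolio 75 × 0.1 = 7.5
  Fieldwork 85 × 0.08 = 6.8
  Written exam 56 × 0.22 = 12.32
  Peer review 91 × 0.05 = 4.55
  Problem sets 88 × 0.05 = 4.4
Sum = 70.49
Extra credit: 70.49 + 0 = 70.49
70.49 is ≥ 70 and < 73 → C-

C-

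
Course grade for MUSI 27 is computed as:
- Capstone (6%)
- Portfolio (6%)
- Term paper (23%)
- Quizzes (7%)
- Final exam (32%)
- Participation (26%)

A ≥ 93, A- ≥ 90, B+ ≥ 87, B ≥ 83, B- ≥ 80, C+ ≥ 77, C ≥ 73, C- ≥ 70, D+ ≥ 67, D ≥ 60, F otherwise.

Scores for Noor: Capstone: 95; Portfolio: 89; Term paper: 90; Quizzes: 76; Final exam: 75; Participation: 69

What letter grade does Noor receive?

Weighted total:
  Capstone 95 × 0.06 = 5.7
  Portfolio 89 × 0.06 = 5.34
  Term paper 90 × 0.23 = 20.7
  Quizzes 76 × 0.07 = 5.32
  Final exam 75 × 0.32 = 24
  Participation 69 × 0.26 = 17.94
Sum = 79
79 is ≥ 77 and < 80 → C+

C+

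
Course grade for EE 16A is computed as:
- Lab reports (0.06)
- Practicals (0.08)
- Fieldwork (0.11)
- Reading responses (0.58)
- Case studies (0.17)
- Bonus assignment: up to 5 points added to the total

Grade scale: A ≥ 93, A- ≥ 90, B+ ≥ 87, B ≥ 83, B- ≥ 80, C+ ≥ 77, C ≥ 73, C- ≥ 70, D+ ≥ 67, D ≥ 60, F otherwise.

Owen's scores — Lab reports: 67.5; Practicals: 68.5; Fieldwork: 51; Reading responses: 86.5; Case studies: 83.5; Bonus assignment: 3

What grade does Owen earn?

B-

Weighted total:
  Lab reports 67.5 × 0.06 = 4.05
  Practicals 68.5 × 0.08 = 5.48
  Fieldwork 51 × 0.11 = 5.61
  Reading responses 86.5 × 0.58 = 50.17
  Case studies 83.5 × 0.17 = 14.195
Sum = 79.505
Bonus assignment: 79.505 + 3 = 82.505
82.505 is ≥ 80 and < 83 → B-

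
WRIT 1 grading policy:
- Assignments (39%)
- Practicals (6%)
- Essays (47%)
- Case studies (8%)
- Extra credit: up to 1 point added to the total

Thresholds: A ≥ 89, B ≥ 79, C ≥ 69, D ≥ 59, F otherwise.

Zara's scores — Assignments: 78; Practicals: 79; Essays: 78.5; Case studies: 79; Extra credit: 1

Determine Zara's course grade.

Weighted total:
  Assignments 78 × 0.39 = 30.42
  Practicals 79 × 0.06 = 4.74
  Essays 78.5 × 0.47 = 36.895
  Case studies 79 × 0.08 = 6.32
Sum = 78.375
Extra credit: 78.375 + 1 = 79.375
79.375 is ≥ 79 and < 89 → B

B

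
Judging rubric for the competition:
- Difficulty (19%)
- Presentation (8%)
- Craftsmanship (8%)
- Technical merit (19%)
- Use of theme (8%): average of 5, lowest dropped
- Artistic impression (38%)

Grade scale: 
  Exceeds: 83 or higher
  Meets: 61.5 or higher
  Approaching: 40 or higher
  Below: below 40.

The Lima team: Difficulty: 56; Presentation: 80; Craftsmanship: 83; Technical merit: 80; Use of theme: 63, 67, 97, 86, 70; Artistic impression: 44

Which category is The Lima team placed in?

Use of theme: drop 63 → average of remaining 4 = 320/4 = 80
Weighted total:
  Difficulty 56 × 0.19 = 10.64
  Presentation 80 × 0.08 = 6.4
  Craftsmanship 83 × 0.08 = 6.64
  Technical merit 80 × 0.19 = 15.2
  Use of theme 80 × 0.08 = 6.4
  Artistic impression 44 × 0.38 = 16.72
Sum = 62
62 is ≥ 61.5 and < 83 → Meets

Meets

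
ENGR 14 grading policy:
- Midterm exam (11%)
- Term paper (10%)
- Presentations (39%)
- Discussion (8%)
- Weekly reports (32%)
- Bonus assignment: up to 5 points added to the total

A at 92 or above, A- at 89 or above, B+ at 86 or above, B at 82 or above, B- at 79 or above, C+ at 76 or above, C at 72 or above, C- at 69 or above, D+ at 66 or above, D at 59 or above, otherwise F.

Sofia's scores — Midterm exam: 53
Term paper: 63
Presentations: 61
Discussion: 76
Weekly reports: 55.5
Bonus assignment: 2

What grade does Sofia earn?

D

Weighted total:
  Midterm exam 53 × 0.11 = 5.83
  Term paper 63 × 0.1 = 6.3
  Presentations 61 × 0.39 = 23.79
  Discussion 76 × 0.08 = 6.08
  Weekly reports 55.5 × 0.32 = 17.76
Sum = 59.76
Bonus assignment: 59.76 + 2 = 61.76
61.76 is ≥ 59 and < 66 → D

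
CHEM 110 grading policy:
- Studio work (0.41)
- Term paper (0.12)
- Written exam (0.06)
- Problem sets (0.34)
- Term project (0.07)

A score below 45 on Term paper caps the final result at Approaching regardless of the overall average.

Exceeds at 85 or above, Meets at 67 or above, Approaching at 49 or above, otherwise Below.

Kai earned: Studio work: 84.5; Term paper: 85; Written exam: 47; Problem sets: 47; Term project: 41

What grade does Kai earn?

Approaching

Term paper score 85 ≥ 45: minimum met.
Weighted total:
  Studio work 84.5 × 0.41 = 34.645
  Term paper 85 × 0.12 = 10.2
  Written exam 47 × 0.06 = 2.82
  Problem sets 47 × 0.34 = 15.98
  Term project 41 × 0.07 = 2.87
Sum = 66.515
66.515 is ≥ 49 and < 67 → Approaching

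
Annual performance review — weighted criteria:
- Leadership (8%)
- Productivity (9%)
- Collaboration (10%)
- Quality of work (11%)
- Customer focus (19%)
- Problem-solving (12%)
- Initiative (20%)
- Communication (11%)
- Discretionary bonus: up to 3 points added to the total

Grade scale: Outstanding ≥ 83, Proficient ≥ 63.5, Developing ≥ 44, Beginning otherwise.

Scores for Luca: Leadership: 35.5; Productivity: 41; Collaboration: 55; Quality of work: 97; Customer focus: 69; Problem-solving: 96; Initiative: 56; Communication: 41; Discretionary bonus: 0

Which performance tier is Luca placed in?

Weighted total:
  Leadership 35.5 × 0.08 = 2.84
  Productivity 41 × 0.09 = 3.69
  Collaboration 55 × 0.1 = 5.5
  Quality of work 97 × 0.11 = 10.67
  Customer focus 69 × 0.19 = 13.11
  Problem-solving 96 × 0.12 = 11.52
  Initiative 56 × 0.2 = 11.2
  Communication 41 × 0.11 = 4.51
Sum = 63.04
Discretionary bonus: 63.04 + 0 = 63.04
63.04 is ≥ 44 and < 63.5 → Developing

Developing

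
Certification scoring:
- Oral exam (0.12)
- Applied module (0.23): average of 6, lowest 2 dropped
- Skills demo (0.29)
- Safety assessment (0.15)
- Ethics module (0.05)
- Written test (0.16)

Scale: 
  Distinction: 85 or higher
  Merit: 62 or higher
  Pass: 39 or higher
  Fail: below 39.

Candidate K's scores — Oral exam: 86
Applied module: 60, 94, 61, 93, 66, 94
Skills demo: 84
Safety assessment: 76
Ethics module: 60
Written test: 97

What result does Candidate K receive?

Applied module: drop 60, 61 → average of remaining 4 = 347/4 = 86.75
Weighted total:
  Oral exam 86 × 0.12 = 10.32
  Applied module 86.75 × 0.23 = 19.9525
  Skills demo 84 × 0.29 = 24.36
  Safety assessment 76 × 0.15 = 11.4
  Ethics module 60 × 0.05 = 3
  Written test 97 × 0.16 = 15.52
Sum = 84.5525
84.5525 is ≥ 62 and < 85 → Merit

Merit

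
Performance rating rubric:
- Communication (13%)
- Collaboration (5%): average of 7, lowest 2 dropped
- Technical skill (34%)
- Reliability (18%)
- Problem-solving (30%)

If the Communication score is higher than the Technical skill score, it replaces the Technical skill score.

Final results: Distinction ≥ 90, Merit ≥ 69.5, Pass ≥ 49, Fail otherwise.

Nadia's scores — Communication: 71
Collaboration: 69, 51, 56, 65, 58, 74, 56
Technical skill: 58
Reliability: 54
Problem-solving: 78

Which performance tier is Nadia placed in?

Collaboration: drop 51, 56 → average of remaining 5 = 322/5 = 64.4
Communication (71) > Technical skill (58), so Technical skill counts as 71.
Weighted total:
  Communication 71 × 0.13 = 9.23
  Collaboration 64.4 × 0.05 = 3.22
  Technical skill 71 × 0.34 = 24.14
  Reliability 54 × 0.18 = 9.72
  Problem-solving 78 × 0.3 = 23.4
Sum = 69.71
69.71 is ≥ 69.5 and < 90 → Merit

Merit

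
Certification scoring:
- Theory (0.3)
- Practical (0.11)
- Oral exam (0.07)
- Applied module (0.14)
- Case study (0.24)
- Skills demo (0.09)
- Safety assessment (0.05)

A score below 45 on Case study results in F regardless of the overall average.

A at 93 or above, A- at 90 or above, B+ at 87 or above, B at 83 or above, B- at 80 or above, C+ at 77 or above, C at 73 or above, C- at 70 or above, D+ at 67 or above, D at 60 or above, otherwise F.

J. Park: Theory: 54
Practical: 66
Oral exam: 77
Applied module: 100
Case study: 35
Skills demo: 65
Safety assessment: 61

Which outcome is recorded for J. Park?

Case study score 35 < 45: minimum not met.
Weighted total:
  Theory 54 × 0.3 = 16.2
  Practical 66 × 0.11 = 7.26
  Oral exam 77 × 0.07 = 5.39
  Applied module 100 × 0.14 = 14
  Case study 35 × 0.24 = 8.4
  Skills demo 65 × 0.09 = 5.85
  Safety assessment 61 × 0.05 = 3.05
Sum = 60.15
Because the Case study minimum was not met, the result is F.

F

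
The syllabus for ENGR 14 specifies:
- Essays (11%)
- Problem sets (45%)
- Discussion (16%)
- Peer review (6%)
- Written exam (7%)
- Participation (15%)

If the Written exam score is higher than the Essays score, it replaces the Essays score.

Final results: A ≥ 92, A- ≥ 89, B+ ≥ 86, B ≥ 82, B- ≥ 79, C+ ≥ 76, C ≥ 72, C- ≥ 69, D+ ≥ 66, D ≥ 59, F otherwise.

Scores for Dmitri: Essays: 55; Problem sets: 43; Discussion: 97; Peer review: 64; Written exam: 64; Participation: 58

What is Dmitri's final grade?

F

Written exam (64) > Essays (55), so Essays counts as 64.
Weighted total:
  Essays 64 × 0.11 = 7.04
  Problem sets 43 × 0.45 = 19.35
  Discussion 97 × 0.16 = 15.52
  Peer review 64 × 0.06 = 3.84
  Written exam 64 × 0.07 = 4.48
  Participation 58 × 0.15 = 8.7
Sum = 58.93
58.93 < 59 → F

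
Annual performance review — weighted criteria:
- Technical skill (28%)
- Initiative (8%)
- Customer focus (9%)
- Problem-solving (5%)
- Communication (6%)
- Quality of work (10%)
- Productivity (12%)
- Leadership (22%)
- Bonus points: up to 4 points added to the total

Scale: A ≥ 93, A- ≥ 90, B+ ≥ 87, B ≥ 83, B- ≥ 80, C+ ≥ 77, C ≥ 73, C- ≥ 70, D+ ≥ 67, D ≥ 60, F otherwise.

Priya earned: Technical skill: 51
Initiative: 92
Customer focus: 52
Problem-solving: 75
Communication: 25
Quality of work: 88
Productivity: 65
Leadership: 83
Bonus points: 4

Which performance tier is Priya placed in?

Weighted total:
  Technical skill 51 × 0.28 = 14.28
  Initiative 92 × 0.08 = 7.36
  Customer focus 52 × 0.09 = 4.68
  Problem-solving 75 × 0.05 = 3.75
  Communication 25 × 0.06 = 1.5
  Quality of work 88 × 0.1 = 8.8
  Productivity 65 × 0.12 = 7.8
  Leadership 83 × 0.22 = 18.26
Sum = 66.43
Bonus points: 66.43 + 4 = 70.43
70.43 is ≥ 70 and < 73 → C-

C-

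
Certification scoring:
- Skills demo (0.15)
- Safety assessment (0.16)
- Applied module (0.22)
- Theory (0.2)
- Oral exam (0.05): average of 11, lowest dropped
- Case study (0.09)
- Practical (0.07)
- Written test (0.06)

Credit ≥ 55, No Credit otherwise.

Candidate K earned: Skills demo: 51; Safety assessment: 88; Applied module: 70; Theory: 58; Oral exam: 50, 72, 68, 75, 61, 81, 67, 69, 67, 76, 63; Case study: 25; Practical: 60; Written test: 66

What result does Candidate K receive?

Credit

Oral exam: drop 50 → average of remaining 10 = 699/10 = 69.9
Weighted total:
  Skills demo 51 × 0.15 = 7.65
  Safety assessment 88 × 0.16 = 14.08
  Applied module 70 × 0.22 = 15.4
  Theory 58 × 0.2 = 11.6
  Oral exam 69.9 × 0.05 = 3.495
  Case study 25 × 0.09 = 2.25
  Practical 60 × 0.07 = 4.2
  Written test 66 × 0.06 = 3.96
Sum = 62.635
62.635 ≥ 55 → Credit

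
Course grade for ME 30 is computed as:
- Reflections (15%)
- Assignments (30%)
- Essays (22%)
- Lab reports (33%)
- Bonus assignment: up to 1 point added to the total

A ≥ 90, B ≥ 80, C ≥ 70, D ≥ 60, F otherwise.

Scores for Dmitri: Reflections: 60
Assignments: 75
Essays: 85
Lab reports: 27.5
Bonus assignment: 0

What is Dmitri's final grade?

Weighted total:
  Reflections 60 × 0.15 = 9
  Assignments 75 × 0.3 = 22.5
  Essays 85 × 0.22 = 18.7
  Lab reports 27.5 × 0.33 = 9.075
Sum = 59.275
Bonus assignment: 59.275 + 0 = 59.275
59.275 < 60 → F

F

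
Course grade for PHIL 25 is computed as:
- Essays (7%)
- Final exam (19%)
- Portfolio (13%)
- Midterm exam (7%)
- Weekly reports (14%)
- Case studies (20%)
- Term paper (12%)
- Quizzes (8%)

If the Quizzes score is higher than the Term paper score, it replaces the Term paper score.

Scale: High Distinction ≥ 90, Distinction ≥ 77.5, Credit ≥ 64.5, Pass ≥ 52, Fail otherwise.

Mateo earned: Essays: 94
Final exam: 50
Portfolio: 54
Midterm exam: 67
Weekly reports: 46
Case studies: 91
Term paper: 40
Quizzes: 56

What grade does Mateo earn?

Quizzes (56) > Term paper (40), so Term paper counts as 56.
Weighted total:
  Essays 94 × 0.07 = 6.58
  Final exam 50 × 0.19 = 9.5
  Portfolio 54 × 0.13 = 7.02
  Midterm exam 67 × 0.07 = 4.69
  Weekly reports 46 × 0.14 = 6.44
  Case studies 91 × 0.2 = 18.2
  Term paper 56 × 0.12 = 6.72
  Quizzes 56 × 0.08 = 4.48
Sum = 63.63
63.63 is ≥ 52 and < 64.5 → Pass

Pass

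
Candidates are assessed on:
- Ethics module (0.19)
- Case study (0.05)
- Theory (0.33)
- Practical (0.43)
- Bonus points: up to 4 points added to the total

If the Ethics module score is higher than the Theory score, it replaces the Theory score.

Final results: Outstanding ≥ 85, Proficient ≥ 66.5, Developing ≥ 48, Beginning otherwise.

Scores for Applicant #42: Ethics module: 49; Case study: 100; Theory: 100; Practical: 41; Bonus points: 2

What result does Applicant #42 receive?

Ethics module (49) ≤ Theory (100), so Theory stays at 100.
Weighted total:
  Ethics module 49 × 0.19 = 9.31
  Case study 100 × 0.05 = 5
  Theory 100 × 0.33 = 33
  Practical 41 × 0.43 = 17.63
Sum = 64.94
Bonus points: 64.94 + 2 = 66.94
66.94 is ≥ 66.5 and < 85 → Proficient

Proficient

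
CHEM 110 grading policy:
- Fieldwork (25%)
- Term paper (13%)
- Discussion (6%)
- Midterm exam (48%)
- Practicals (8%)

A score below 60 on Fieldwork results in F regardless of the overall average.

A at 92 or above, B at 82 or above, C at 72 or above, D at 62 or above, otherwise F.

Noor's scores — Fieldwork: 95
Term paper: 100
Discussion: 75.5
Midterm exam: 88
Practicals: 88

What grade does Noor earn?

Fieldwork score 95 ≥ 60: minimum met.
Weighted total:
  Fieldwork 95 × 0.25 = 23.75
  Term paper 100 × 0.13 = 13
  Discussion 75.5 × 0.06 = 4.53
  Midterm exam 88 × 0.48 = 42.24
  Practicals 88 × 0.08 = 7.04
Sum = 90.56
90.56 is ≥ 82 and < 92 → B

B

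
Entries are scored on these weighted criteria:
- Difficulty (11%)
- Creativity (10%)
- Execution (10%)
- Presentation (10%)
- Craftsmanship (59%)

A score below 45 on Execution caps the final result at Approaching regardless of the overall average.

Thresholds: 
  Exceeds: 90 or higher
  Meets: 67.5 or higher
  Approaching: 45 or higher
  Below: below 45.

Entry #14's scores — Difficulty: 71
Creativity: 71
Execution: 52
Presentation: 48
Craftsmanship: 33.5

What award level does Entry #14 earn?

Below

Execution score 52 ≥ 45: minimum met.
Weighted total:
  Difficulty 71 × 0.11 = 7.81
  Creativity 71 × 0.1 = 7.1
  Execution 52 × 0.1 = 5.2
  Presentation 48 × 0.1 = 4.8
  Craftsmanship 33.5 × 0.59 = 19.765
Sum = 44.675
44.675 < 45 → Below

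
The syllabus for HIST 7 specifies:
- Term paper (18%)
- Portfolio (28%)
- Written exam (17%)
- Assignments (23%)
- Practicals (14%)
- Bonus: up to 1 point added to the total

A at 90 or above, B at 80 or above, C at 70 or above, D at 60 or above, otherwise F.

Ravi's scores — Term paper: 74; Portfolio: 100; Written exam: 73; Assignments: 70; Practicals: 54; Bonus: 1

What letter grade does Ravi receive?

Weighted total:
  Term paper 74 × 0.18 = 13.32
  Portfolio 100 × 0.28 = 28
  Written exam 73 × 0.17 = 12.41
  Assignments 70 × 0.23 = 16.1
  Practicals 54 × 0.14 = 7.56
Sum = 77.39
Bonus: 77.39 + 1 = 78.39
78.39 is ≥ 70 and < 80 → C

C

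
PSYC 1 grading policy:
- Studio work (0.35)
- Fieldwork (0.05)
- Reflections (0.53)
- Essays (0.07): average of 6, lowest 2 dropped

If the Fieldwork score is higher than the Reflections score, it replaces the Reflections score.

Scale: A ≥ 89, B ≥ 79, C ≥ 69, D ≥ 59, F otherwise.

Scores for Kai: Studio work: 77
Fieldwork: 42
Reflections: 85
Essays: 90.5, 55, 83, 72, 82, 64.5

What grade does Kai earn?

B

Essays: drop 55, 64.5 → average of remaining 4 = 327.5/4 = 81.875
Fieldwork (42) ≤ Reflections (85), so Reflections stays at 85.
Weighted total:
  Studio work 77 × 0.35 = 26.95
  Fieldwork 42 × 0.05 = 2.1
  Reflections 85 × 0.53 = 45.05
  Essays 81.875 × 0.07 = 5.73125
Sum = 79.83125
79.83125 is ≥ 79 and < 89 → B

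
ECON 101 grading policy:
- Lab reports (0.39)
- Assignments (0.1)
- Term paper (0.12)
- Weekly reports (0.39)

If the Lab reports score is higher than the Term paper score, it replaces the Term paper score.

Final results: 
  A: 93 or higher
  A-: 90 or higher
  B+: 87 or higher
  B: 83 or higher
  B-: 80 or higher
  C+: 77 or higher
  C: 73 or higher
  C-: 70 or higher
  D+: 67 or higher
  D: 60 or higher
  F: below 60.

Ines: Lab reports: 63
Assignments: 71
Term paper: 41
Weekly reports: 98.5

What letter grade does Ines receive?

Lab reports (63) > Term paper (41), so Term paper counts as 63.
Weighted total:
  Lab reports 63 × 0.39 = 24.57
  Assignments 71 × 0.1 = 7.1
  Term paper 63 × 0.12 = 7.56
  Weekly reports 98.5 × 0.39 = 38.415
Sum = 77.645
77.645 is ≥ 77 and < 80 → C+

C+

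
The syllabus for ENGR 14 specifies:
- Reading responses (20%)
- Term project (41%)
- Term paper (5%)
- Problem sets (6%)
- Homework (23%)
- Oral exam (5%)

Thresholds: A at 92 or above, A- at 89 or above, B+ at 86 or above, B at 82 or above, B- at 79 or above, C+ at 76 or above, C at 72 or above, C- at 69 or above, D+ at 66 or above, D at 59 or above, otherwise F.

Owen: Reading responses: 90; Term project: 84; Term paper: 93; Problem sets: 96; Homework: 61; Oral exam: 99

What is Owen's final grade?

Weighted total:
  Reading responses 90 × 0.2 = 18
  Term project 84 × 0.41 = 34.44
  Term paper 93 × 0.05 = 4.65
  Problem sets 96 × 0.06 = 5.76
  Homework 61 × 0.23 = 14.03
  Oral exam 99 × 0.05 = 4.95
Sum = 81.83
81.83 is ≥ 79 and < 82 → B-

B-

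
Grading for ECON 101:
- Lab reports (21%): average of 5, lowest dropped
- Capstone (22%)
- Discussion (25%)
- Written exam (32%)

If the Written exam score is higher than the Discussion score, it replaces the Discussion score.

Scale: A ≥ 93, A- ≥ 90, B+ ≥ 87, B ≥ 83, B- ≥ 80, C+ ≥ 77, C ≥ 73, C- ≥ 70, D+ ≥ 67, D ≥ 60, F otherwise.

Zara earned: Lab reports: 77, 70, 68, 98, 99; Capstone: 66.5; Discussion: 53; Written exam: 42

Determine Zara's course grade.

F

Lab reports: drop 68 → average of remaining 4 = 344/4 = 86
Written exam (42) ≤ Discussion (53), so Discussion stays at 53.
Weighted total:
  Lab reports 86 × 0.21 = 18.06
  Capstone 66.5 × 0.22 = 14.63
  Discussion 53 × 0.25 = 13.25
  Written exam 42 × 0.32 = 13.44
Sum = 59.38
59.38 < 60 → F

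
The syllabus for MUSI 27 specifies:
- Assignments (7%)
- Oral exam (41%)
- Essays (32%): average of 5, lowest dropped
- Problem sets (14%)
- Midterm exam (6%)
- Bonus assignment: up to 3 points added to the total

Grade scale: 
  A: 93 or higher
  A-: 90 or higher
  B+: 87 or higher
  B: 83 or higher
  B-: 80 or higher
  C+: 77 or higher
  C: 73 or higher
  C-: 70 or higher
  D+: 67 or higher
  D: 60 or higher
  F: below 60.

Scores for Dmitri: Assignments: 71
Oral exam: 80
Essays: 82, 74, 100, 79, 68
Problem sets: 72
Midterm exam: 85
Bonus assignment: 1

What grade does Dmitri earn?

Essays: drop 68 → average of remaining 4 = 335/4 = 83.75
Weighted total:
  Assignments 71 × 0.07 = 4.97
  Oral exam 80 × 0.41 = 32.8
  Essays 83.75 × 0.32 = 26.8
  Problem sets 72 × 0.14 = 10.08
  Midterm exam 85 × 0.06 = 5.1
Sum = 79.75
Bonus assignment: 79.75 + 1 = 80.75
80.75 is ≥ 80 and < 83 → B-

B-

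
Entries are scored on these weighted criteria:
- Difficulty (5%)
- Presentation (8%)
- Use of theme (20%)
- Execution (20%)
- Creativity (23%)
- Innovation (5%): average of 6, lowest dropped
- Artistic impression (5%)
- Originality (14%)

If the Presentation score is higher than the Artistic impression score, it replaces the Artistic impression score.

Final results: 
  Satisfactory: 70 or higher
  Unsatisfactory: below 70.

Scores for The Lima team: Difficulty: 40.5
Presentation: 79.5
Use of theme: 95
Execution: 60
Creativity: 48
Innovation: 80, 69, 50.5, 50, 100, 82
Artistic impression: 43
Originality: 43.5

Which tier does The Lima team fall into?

Innovation: drop 50 → average of remaining 5 = 381.5/5 = 76.3
Presentation (79.5) > Artistic impression (43), so Artistic impression counts as 79.5.
Weighted total:
  Difficulty 40.5 × 0.05 = 2.025
  Presentation 79.5 × 0.08 = 6.36
  Use of theme 95 × 0.2 = 19
  Execution 60 × 0.2 = 12
  Creativity 48 × 0.23 = 11.04
  Innovation 76.3 × 0.05 = 3.815
  Artistic impression 79.5 × 0.05 = 3.975
  Originality 43.5 × 0.14 = 6.09
Sum = 64.305
64.305 < 70 → Unsatisfactory

Unsatisfactory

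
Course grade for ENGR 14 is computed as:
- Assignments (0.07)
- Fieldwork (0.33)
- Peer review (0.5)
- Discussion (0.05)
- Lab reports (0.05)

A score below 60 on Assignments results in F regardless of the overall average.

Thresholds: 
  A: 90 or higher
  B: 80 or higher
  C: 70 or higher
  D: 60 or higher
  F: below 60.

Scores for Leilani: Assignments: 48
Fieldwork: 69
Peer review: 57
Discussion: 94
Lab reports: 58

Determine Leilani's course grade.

F

Assignments score 48 < 60: minimum not met.
Weighted total:
  Assignments 48 × 0.07 = 3.36
  Fieldwork 69 × 0.33 = 22.77
  Peer review 57 × 0.5 = 28.5
  Discussion 94 × 0.05 = 4.7
  Lab reports 58 × 0.05 = 2.9
Sum = 62.23
Because the Assignments minimum was not met, the result is F.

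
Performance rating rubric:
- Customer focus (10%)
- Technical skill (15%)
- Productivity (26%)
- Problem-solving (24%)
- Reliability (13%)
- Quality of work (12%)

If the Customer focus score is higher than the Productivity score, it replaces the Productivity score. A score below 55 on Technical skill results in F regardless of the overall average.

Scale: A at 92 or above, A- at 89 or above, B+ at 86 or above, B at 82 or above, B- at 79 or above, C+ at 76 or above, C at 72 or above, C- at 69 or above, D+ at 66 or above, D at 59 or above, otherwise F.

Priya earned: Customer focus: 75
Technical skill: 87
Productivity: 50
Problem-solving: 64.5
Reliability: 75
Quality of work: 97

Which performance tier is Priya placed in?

Customer focus (75) > Productivity (50), so Productivity counts as 75.
Technical skill score 87 ≥ 55: minimum met.
Weighted total:
  Customer focus 75 × 0.1 = 7.5
  Technical skill 87 × 0.15 = 13.05
  Productivity 75 × 0.26 = 19.5
  Problem-solving 64.5 × 0.24 = 15.48
  Reliability 75 × 0.13 = 9.75
  Quality of work 97 × 0.12 = 11.64
Sum = 76.92
76.92 is ≥ 76 and < 79 → C+

C+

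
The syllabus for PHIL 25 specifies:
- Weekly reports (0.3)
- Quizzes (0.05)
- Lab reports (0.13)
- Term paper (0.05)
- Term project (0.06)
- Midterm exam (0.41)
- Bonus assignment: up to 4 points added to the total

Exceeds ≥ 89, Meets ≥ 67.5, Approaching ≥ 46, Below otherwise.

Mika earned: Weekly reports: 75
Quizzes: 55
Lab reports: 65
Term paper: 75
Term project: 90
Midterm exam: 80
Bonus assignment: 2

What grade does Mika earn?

Weighted total:
  Weekly reports 75 × 0.3 = 22.5
  Quizzes 55 × 0.05 = 2.75
  Lab reports 65 × 0.13 = 8.45
  Term paper 75 × 0.05 = 3.75
  Term project 90 × 0.06 = 5.4
  Midterm exam 80 × 0.41 = 32.8
Sum = 75.65
Bonus assignment: 75.65 + 2 = 77.65
77.65 is ≥ 67.5 and < 89 → Meets

Meets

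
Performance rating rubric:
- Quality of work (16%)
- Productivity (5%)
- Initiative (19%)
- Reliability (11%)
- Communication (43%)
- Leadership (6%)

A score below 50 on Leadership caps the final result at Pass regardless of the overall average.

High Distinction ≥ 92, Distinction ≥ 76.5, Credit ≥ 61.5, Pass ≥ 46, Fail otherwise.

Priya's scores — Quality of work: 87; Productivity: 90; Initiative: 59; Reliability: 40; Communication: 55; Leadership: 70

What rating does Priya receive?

Leadership score 70 ≥ 50: minimum met.
Weighted total:
  Quality of work 87 × 0.16 = 13.92
  Productivity 90 × 0.05 = 4.5
  Initiative 59 × 0.19 = 11.21
  Reliability 40 × 0.11 = 4.4
  Communication 55 × 0.43 = 23.65
  Leadership 70 × 0.06 = 4.2
Sum = 61.88
61.88 is ≥ 61.5 and < 76.5 → Credit

Credit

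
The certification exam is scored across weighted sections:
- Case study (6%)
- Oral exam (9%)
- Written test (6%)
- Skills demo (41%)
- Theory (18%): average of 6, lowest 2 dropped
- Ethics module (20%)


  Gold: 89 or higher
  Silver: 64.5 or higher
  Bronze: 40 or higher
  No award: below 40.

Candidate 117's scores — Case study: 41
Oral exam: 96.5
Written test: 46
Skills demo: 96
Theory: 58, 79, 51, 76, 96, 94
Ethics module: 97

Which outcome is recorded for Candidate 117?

Theory: drop 51, 58 → average of remaining 4 = 345/4 = 86.25
Weighted total:
  Case study 41 × 0.06 = 2.46
  Oral exam 96.5 × 0.09 = 8.685
  Written test 46 × 0.06 = 2.76
  Skills demo 96 × 0.41 = 39.36
  Theory 86.25 × 0.18 = 15.525
  Ethics module 97 × 0.2 = 19.4
Sum = 88.19
88.19 is ≥ 64.5 and < 89 → Silver

Silver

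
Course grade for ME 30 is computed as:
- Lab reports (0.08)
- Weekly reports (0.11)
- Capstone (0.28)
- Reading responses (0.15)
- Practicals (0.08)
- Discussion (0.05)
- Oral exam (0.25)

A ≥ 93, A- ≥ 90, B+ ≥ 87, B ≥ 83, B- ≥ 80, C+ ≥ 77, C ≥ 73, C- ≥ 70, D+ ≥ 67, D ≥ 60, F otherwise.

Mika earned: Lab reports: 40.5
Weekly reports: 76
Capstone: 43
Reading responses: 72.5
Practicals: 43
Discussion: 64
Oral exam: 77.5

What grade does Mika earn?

Weighted total:
  Lab reports 40.5 × 0.08 = 3.24
  Weekly reports 76 × 0.11 = 8.36
  Capstone 43 × 0.28 = 12.04
  Reading responses 72.5 × 0.15 = 10.875
  Practicals 43 × 0.08 = 3.44
  Discussion 64 × 0.05 = 3.2
  Oral exam 77.5 × 0.25 = 19.375
Sum = 60.53
60.53 is ≥ 60 and < 67 → D

D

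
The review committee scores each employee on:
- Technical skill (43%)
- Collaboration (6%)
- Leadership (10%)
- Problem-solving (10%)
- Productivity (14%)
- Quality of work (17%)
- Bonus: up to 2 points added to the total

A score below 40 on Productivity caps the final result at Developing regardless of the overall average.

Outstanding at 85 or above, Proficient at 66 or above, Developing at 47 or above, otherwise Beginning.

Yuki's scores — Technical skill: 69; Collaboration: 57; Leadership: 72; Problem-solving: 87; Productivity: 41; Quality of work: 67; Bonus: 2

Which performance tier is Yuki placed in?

Proficient

Productivity score 41 ≥ 40: minimum met.
Weighted total:
  Technical skill 69 × 0.43 = 29.67
  Collaboration 57 × 0.06 = 3.42
  Leadership 72 × 0.1 = 7.2
  Problem-solving 87 × 0.1 = 8.7
  Productivity 41 × 0.14 = 5.74
  Quality of work 67 × 0.17 = 11.39
Sum = 66.12
Bonus: 66.12 + 2 = 68.12
68.12 is ≥ 66 and < 85 → Proficient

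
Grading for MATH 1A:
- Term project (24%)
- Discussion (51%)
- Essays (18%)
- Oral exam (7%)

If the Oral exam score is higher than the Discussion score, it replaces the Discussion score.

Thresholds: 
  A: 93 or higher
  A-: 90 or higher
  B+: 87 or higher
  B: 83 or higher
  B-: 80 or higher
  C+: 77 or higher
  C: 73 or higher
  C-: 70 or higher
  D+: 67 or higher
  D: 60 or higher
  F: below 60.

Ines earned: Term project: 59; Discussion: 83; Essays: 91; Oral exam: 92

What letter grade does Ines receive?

B

Oral exam (92) > Discussion (83), so Discussion counts as 92.
Weighted total:
  Term project 59 × 0.24 = 14.16
  Discussion 92 × 0.51 = 46.92
  Essays 91 × 0.18 = 16.38
  Oral exam 92 × 0.07 = 6.44
Sum = 83.9
83.9 is ≥ 83 and < 87 → B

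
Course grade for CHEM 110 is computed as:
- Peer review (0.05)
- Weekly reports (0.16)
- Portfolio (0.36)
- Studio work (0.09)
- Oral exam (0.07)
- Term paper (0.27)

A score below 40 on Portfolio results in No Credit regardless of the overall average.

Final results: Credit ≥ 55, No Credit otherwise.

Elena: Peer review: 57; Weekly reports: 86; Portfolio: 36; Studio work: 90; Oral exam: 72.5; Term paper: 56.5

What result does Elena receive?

Portfolio score 36 < 40: minimum not met.
Weighted total:
  Peer review 57 × 0.05 = 2.85
  Weekly reports 86 × 0.16 = 13.76
  Portfolio 36 × 0.36 = 12.96
  Studio work 90 × 0.09 = 8.1
  Oral exam 72.5 × 0.07 = 5.075
  Term paper 56.5 × 0.27 = 15.255
Sum = 58
Because the Portfolio minimum was not met, the result is No Credit.

No Credit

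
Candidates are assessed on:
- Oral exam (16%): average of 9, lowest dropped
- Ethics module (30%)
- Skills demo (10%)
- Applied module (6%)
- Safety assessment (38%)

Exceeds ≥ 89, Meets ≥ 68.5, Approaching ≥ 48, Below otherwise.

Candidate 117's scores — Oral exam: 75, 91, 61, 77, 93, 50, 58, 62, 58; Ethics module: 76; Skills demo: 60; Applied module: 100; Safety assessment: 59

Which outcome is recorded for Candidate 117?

Meets

Oral exam: drop 50 → average of remaining 8 = 575/8 = 71.875
Weighted total:
  Oral exam 71.875 × 0.16 = 11.5
  Ethics module 76 × 0.3 = 22.8
  Skills demo 60 × 0.1 = 6
  Applied module 100 × 0.06 = 6
  Safety assessment 59 × 0.38 = 22.42
Sum = 68.72
68.72 is ≥ 68.5 and < 89 → Meets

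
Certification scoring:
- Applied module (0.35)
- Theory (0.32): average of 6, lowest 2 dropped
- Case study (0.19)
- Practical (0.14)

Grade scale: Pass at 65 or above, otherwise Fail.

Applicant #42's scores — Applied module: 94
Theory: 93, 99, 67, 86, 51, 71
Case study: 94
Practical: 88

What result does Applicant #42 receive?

Pass

Theory: drop 51, 67 → average of remaining 4 = 349/4 = 87.25
Weighted total:
  Applied module 94 × 0.35 = 32.9
  Theory 87.25 × 0.32 = 27.92
  Case study 94 × 0.19 = 17.86
  Practical 88 × 0.14 = 12.32
Sum = 91
91 ≥ 65 → Pass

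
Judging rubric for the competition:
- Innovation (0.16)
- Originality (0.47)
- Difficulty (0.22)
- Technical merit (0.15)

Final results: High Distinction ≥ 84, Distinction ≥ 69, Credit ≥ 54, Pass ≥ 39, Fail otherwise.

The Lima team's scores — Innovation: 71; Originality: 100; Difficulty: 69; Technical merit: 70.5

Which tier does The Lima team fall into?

Weighted total:
  Innovation 71 × 0.16 = 11.36
  Originality 100 × 0.47 = 47
  Difficulty 69 × 0.22 = 15.18
  Technical merit 70.5 × 0.15 = 10.575
Sum = 84.115
84.115 ≥ 84 → High Distinction

High Distinction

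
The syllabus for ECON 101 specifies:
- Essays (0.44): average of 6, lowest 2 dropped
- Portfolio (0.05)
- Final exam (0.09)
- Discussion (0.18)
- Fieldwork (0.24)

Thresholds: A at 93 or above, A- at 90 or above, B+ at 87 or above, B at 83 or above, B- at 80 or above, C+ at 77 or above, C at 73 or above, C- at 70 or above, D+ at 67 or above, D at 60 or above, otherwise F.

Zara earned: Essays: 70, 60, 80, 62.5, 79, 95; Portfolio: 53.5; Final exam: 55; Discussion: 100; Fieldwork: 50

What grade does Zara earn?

Essays: drop 60, 62.5 → average of remaining 4 = 324/4 = 81
Weighted total:
  Essays 81 × 0.44 = 35.64
  Portfolio 53.5 × 0.05 = 2.675
  Final exam 55 × 0.09 = 4.95
  Discussion 100 × 0.18 = 18
  Fieldwork 50 × 0.24 = 12
Sum = 73.265
73.265 is ≥ 73 and < 77 → C

C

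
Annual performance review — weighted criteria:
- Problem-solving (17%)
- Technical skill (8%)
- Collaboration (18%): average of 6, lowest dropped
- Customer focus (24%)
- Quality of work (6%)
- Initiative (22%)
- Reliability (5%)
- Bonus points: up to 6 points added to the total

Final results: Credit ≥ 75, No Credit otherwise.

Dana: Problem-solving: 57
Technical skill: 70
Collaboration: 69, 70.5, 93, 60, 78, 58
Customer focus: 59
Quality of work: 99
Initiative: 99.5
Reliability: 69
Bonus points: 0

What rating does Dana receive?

Collaboration: drop 58 → average of remaining 5 = 370.5/5 = 74.1
Weighted total:
  Problem-solving 57 × 0.17 = 9.69
  Technical skill 70 × 0.08 = 5.6
  Collaboration 74.1 × 0.18 = 13.338
  Customer focus 59 × 0.24 = 14.16
  Quality of work 99 × 0.06 = 5.94
  Initiative 99.5 × 0.22 = 21.89
  Reliability 69 × 0.05 = 3.45
Sum = 74.068
Bonus points: 74.068 + 0 = 74.068
74.068 < 75 → No Credit

No Credit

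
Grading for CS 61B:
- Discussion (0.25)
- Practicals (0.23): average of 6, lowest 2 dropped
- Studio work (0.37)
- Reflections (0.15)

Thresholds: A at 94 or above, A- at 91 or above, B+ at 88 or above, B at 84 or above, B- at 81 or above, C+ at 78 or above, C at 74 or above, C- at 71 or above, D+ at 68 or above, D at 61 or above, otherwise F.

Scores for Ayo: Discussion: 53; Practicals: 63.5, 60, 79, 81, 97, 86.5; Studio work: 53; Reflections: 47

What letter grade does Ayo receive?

Practicals: drop 60, 63.5 → average of remaining 4 = 343.5/4 = 85.875
Weighted total:
  Discussion 53 × 0.25 = 13.25
  Practicals 85.875 × 0.23 = 19.75125
  Studio work 53 × 0.37 = 19.61
  Reflections 47 × 0.15 = 7.05
Sum = 59.66125
59.66125 < 61 → F

F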